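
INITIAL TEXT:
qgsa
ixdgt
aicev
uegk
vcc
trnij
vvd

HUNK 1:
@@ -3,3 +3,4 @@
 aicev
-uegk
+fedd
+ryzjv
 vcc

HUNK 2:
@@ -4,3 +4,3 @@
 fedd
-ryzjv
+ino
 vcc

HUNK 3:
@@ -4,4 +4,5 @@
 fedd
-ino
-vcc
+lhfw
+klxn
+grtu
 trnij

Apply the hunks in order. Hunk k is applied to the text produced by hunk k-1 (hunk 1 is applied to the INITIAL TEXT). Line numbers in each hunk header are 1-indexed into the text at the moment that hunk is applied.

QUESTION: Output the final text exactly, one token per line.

Hunk 1: at line 3 remove [uegk] add [fedd,ryzjv] -> 8 lines: qgsa ixdgt aicev fedd ryzjv vcc trnij vvd
Hunk 2: at line 4 remove [ryzjv] add [ino] -> 8 lines: qgsa ixdgt aicev fedd ino vcc trnij vvd
Hunk 3: at line 4 remove [ino,vcc] add [lhfw,klxn,grtu] -> 9 lines: qgsa ixdgt aicev fedd lhfw klxn grtu trnij vvd

Answer: qgsa
ixdgt
aicev
fedd
lhfw
klxn
grtu
trnij
vvd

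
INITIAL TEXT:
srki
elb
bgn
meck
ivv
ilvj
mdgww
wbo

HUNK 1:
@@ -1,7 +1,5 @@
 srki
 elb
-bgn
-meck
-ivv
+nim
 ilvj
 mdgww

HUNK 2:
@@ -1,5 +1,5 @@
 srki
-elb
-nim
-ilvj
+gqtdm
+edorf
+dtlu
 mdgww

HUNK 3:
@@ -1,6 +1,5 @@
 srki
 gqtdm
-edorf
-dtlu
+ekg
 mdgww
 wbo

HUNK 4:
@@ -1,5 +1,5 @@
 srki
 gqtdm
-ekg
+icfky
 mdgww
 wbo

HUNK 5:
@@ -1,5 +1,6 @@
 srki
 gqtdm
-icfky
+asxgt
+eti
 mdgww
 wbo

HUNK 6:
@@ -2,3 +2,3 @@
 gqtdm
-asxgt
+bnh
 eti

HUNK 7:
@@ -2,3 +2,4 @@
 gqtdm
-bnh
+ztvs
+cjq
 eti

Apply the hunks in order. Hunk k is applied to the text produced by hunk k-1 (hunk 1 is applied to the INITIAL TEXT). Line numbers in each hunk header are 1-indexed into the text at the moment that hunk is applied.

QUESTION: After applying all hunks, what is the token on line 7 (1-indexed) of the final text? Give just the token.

Answer: wbo

Derivation:
Hunk 1: at line 1 remove [bgn,meck,ivv] add [nim] -> 6 lines: srki elb nim ilvj mdgww wbo
Hunk 2: at line 1 remove [elb,nim,ilvj] add [gqtdm,edorf,dtlu] -> 6 lines: srki gqtdm edorf dtlu mdgww wbo
Hunk 3: at line 1 remove [edorf,dtlu] add [ekg] -> 5 lines: srki gqtdm ekg mdgww wbo
Hunk 4: at line 1 remove [ekg] add [icfky] -> 5 lines: srki gqtdm icfky mdgww wbo
Hunk 5: at line 1 remove [icfky] add [asxgt,eti] -> 6 lines: srki gqtdm asxgt eti mdgww wbo
Hunk 6: at line 2 remove [asxgt] add [bnh] -> 6 lines: srki gqtdm bnh eti mdgww wbo
Hunk 7: at line 2 remove [bnh] add [ztvs,cjq] -> 7 lines: srki gqtdm ztvs cjq eti mdgww wbo
Final line 7: wbo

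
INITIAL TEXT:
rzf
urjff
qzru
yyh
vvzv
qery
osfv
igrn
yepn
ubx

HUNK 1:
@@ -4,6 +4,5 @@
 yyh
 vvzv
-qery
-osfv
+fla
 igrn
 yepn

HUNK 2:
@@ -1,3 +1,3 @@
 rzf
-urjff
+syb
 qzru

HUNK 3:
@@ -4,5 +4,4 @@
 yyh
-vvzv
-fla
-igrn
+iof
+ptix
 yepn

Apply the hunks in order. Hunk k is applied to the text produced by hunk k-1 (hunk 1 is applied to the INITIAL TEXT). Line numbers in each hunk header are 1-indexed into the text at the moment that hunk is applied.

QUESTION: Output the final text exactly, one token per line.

Answer: rzf
syb
qzru
yyh
iof
ptix
yepn
ubx

Derivation:
Hunk 1: at line 4 remove [qery,osfv] add [fla] -> 9 lines: rzf urjff qzru yyh vvzv fla igrn yepn ubx
Hunk 2: at line 1 remove [urjff] add [syb] -> 9 lines: rzf syb qzru yyh vvzv fla igrn yepn ubx
Hunk 3: at line 4 remove [vvzv,fla,igrn] add [iof,ptix] -> 8 lines: rzf syb qzru yyh iof ptix yepn ubx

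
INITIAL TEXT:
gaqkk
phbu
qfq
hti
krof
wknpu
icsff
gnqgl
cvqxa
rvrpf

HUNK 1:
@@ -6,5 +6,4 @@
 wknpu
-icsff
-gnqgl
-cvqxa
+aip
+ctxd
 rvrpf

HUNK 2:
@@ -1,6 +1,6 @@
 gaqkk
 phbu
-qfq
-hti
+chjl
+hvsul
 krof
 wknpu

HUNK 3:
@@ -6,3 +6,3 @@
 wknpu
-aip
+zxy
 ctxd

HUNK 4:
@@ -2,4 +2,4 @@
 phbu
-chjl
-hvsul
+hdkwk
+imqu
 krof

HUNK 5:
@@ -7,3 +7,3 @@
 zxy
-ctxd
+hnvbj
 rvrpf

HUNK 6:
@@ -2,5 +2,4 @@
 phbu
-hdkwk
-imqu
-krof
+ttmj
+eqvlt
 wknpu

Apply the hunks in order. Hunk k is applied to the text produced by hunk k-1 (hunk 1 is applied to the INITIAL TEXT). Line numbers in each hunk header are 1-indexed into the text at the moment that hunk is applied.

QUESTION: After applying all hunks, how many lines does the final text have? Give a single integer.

Answer: 8

Derivation:
Hunk 1: at line 6 remove [icsff,gnqgl,cvqxa] add [aip,ctxd] -> 9 lines: gaqkk phbu qfq hti krof wknpu aip ctxd rvrpf
Hunk 2: at line 1 remove [qfq,hti] add [chjl,hvsul] -> 9 lines: gaqkk phbu chjl hvsul krof wknpu aip ctxd rvrpf
Hunk 3: at line 6 remove [aip] add [zxy] -> 9 lines: gaqkk phbu chjl hvsul krof wknpu zxy ctxd rvrpf
Hunk 4: at line 2 remove [chjl,hvsul] add [hdkwk,imqu] -> 9 lines: gaqkk phbu hdkwk imqu krof wknpu zxy ctxd rvrpf
Hunk 5: at line 7 remove [ctxd] add [hnvbj] -> 9 lines: gaqkk phbu hdkwk imqu krof wknpu zxy hnvbj rvrpf
Hunk 6: at line 2 remove [hdkwk,imqu,krof] add [ttmj,eqvlt] -> 8 lines: gaqkk phbu ttmj eqvlt wknpu zxy hnvbj rvrpf
Final line count: 8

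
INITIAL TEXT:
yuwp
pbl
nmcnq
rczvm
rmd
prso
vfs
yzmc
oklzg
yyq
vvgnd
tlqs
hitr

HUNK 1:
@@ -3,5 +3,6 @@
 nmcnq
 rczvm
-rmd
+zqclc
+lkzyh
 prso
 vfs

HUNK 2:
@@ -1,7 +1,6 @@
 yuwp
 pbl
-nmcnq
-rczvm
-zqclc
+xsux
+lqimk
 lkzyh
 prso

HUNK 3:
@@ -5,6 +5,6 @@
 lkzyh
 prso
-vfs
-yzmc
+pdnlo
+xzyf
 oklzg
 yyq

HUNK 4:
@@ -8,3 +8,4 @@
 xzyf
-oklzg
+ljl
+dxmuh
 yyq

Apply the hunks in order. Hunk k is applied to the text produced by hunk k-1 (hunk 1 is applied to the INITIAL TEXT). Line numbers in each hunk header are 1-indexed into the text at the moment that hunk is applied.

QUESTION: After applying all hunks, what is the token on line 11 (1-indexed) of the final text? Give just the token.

Answer: yyq

Derivation:
Hunk 1: at line 3 remove [rmd] add [zqclc,lkzyh] -> 14 lines: yuwp pbl nmcnq rczvm zqclc lkzyh prso vfs yzmc oklzg yyq vvgnd tlqs hitr
Hunk 2: at line 1 remove [nmcnq,rczvm,zqclc] add [xsux,lqimk] -> 13 lines: yuwp pbl xsux lqimk lkzyh prso vfs yzmc oklzg yyq vvgnd tlqs hitr
Hunk 3: at line 5 remove [vfs,yzmc] add [pdnlo,xzyf] -> 13 lines: yuwp pbl xsux lqimk lkzyh prso pdnlo xzyf oklzg yyq vvgnd tlqs hitr
Hunk 4: at line 8 remove [oklzg] add [ljl,dxmuh] -> 14 lines: yuwp pbl xsux lqimk lkzyh prso pdnlo xzyf ljl dxmuh yyq vvgnd tlqs hitr
Final line 11: yyq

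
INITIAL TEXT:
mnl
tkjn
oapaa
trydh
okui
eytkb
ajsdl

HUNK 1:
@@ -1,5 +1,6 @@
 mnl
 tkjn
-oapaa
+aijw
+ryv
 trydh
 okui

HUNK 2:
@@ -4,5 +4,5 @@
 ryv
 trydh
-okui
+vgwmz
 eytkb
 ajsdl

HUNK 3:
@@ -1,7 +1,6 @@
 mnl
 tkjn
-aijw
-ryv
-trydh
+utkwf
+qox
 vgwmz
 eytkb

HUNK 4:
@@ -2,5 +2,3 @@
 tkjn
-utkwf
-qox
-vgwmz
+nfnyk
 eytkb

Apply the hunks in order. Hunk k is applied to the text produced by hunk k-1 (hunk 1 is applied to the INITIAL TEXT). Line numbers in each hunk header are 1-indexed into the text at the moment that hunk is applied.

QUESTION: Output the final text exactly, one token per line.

Answer: mnl
tkjn
nfnyk
eytkb
ajsdl

Derivation:
Hunk 1: at line 1 remove [oapaa] add [aijw,ryv] -> 8 lines: mnl tkjn aijw ryv trydh okui eytkb ajsdl
Hunk 2: at line 4 remove [okui] add [vgwmz] -> 8 lines: mnl tkjn aijw ryv trydh vgwmz eytkb ajsdl
Hunk 3: at line 1 remove [aijw,ryv,trydh] add [utkwf,qox] -> 7 lines: mnl tkjn utkwf qox vgwmz eytkb ajsdl
Hunk 4: at line 2 remove [utkwf,qox,vgwmz] add [nfnyk] -> 5 lines: mnl tkjn nfnyk eytkb ajsdl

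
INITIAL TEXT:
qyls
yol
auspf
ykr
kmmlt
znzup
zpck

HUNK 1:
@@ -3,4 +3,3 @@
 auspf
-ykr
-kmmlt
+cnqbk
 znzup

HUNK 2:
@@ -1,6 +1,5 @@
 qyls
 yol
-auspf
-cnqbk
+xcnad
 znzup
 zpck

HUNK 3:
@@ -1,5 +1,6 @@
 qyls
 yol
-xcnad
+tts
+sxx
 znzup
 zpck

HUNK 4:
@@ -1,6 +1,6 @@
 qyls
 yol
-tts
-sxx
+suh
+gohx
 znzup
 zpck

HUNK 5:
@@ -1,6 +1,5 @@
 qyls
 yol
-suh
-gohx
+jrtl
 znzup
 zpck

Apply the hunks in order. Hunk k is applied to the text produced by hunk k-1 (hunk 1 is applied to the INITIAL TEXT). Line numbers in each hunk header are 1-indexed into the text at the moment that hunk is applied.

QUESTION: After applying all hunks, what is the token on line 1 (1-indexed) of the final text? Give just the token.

Hunk 1: at line 3 remove [ykr,kmmlt] add [cnqbk] -> 6 lines: qyls yol auspf cnqbk znzup zpck
Hunk 2: at line 1 remove [auspf,cnqbk] add [xcnad] -> 5 lines: qyls yol xcnad znzup zpck
Hunk 3: at line 1 remove [xcnad] add [tts,sxx] -> 6 lines: qyls yol tts sxx znzup zpck
Hunk 4: at line 1 remove [tts,sxx] add [suh,gohx] -> 6 lines: qyls yol suh gohx znzup zpck
Hunk 5: at line 1 remove [suh,gohx] add [jrtl] -> 5 lines: qyls yol jrtl znzup zpck
Final line 1: qyls

Answer: qyls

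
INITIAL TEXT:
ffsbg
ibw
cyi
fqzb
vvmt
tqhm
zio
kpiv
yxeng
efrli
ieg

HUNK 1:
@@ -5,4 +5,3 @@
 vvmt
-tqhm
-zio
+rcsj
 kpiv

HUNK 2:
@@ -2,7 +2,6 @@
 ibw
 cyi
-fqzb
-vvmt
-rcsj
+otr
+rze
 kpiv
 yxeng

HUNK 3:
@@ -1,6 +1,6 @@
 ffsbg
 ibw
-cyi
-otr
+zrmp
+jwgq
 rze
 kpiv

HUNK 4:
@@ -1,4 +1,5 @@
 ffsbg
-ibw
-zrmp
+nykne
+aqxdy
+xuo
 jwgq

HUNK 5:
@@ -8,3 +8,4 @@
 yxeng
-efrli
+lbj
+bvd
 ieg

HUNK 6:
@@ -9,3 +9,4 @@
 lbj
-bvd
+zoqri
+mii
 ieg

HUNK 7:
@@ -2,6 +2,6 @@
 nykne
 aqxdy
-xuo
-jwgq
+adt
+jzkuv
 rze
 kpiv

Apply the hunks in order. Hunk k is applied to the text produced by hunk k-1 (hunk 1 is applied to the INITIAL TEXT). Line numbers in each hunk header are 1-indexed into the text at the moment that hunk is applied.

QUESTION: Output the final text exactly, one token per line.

Answer: ffsbg
nykne
aqxdy
adt
jzkuv
rze
kpiv
yxeng
lbj
zoqri
mii
ieg

Derivation:
Hunk 1: at line 5 remove [tqhm,zio] add [rcsj] -> 10 lines: ffsbg ibw cyi fqzb vvmt rcsj kpiv yxeng efrli ieg
Hunk 2: at line 2 remove [fqzb,vvmt,rcsj] add [otr,rze] -> 9 lines: ffsbg ibw cyi otr rze kpiv yxeng efrli ieg
Hunk 3: at line 1 remove [cyi,otr] add [zrmp,jwgq] -> 9 lines: ffsbg ibw zrmp jwgq rze kpiv yxeng efrli ieg
Hunk 4: at line 1 remove [ibw,zrmp] add [nykne,aqxdy,xuo] -> 10 lines: ffsbg nykne aqxdy xuo jwgq rze kpiv yxeng efrli ieg
Hunk 5: at line 8 remove [efrli] add [lbj,bvd] -> 11 lines: ffsbg nykne aqxdy xuo jwgq rze kpiv yxeng lbj bvd ieg
Hunk 6: at line 9 remove [bvd] add [zoqri,mii] -> 12 lines: ffsbg nykne aqxdy xuo jwgq rze kpiv yxeng lbj zoqri mii ieg
Hunk 7: at line 2 remove [xuo,jwgq] add [adt,jzkuv] -> 12 lines: ffsbg nykne aqxdy adt jzkuv rze kpiv yxeng lbj zoqri mii ieg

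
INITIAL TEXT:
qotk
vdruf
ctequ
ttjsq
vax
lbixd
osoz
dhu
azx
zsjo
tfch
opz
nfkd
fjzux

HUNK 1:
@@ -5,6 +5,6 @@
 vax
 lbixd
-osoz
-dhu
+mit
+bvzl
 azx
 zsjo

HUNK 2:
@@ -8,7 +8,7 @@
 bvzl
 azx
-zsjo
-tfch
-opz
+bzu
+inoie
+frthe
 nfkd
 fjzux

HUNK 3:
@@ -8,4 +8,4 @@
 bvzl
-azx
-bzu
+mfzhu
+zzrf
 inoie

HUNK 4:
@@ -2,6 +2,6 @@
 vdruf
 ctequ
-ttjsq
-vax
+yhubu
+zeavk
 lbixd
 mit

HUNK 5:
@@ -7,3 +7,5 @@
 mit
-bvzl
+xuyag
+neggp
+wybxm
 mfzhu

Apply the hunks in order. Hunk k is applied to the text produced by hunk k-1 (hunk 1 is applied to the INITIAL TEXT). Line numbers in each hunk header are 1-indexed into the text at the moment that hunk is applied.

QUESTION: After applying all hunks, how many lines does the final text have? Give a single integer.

Answer: 16

Derivation:
Hunk 1: at line 5 remove [osoz,dhu] add [mit,bvzl] -> 14 lines: qotk vdruf ctequ ttjsq vax lbixd mit bvzl azx zsjo tfch opz nfkd fjzux
Hunk 2: at line 8 remove [zsjo,tfch,opz] add [bzu,inoie,frthe] -> 14 lines: qotk vdruf ctequ ttjsq vax lbixd mit bvzl azx bzu inoie frthe nfkd fjzux
Hunk 3: at line 8 remove [azx,bzu] add [mfzhu,zzrf] -> 14 lines: qotk vdruf ctequ ttjsq vax lbixd mit bvzl mfzhu zzrf inoie frthe nfkd fjzux
Hunk 4: at line 2 remove [ttjsq,vax] add [yhubu,zeavk] -> 14 lines: qotk vdruf ctequ yhubu zeavk lbixd mit bvzl mfzhu zzrf inoie frthe nfkd fjzux
Hunk 5: at line 7 remove [bvzl] add [xuyag,neggp,wybxm] -> 16 lines: qotk vdruf ctequ yhubu zeavk lbixd mit xuyag neggp wybxm mfzhu zzrf inoie frthe nfkd fjzux
Final line count: 16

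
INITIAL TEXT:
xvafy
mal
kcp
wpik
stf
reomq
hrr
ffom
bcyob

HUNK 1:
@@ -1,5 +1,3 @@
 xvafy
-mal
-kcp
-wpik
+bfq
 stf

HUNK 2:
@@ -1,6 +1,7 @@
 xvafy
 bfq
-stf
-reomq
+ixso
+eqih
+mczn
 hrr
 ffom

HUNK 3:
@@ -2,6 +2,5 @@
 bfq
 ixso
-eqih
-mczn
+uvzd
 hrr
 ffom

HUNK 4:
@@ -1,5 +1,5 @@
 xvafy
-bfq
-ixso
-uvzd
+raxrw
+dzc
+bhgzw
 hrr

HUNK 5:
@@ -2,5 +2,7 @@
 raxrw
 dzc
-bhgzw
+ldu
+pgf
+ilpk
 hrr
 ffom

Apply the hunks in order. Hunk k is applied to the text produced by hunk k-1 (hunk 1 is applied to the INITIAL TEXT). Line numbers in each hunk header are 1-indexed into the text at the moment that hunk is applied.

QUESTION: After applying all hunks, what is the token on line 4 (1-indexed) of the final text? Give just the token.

Answer: ldu

Derivation:
Hunk 1: at line 1 remove [mal,kcp,wpik] add [bfq] -> 7 lines: xvafy bfq stf reomq hrr ffom bcyob
Hunk 2: at line 1 remove [stf,reomq] add [ixso,eqih,mczn] -> 8 lines: xvafy bfq ixso eqih mczn hrr ffom bcyob
Hunk 3: at line 2 remove [eqih,mczn] add [uvzd] -> 7 lines: xvafy bfq ixso uvzd hrr ffom bcyob
Hunk 4: at line 1 remove [bfq,ixso,uvzd] add [raxrw,dzc,bhgzw] -> 7 lines: xvafy raxrw dzc bhgzw hrr ffom bcyob
Hunk 5: at line 2 remove [bhgzw] add [ldu,pgf,ilpk] -> 9 lines: xvafy raxrw dzc ldu pgf ilpk hrr ffom bcyob
Final line 4: ldu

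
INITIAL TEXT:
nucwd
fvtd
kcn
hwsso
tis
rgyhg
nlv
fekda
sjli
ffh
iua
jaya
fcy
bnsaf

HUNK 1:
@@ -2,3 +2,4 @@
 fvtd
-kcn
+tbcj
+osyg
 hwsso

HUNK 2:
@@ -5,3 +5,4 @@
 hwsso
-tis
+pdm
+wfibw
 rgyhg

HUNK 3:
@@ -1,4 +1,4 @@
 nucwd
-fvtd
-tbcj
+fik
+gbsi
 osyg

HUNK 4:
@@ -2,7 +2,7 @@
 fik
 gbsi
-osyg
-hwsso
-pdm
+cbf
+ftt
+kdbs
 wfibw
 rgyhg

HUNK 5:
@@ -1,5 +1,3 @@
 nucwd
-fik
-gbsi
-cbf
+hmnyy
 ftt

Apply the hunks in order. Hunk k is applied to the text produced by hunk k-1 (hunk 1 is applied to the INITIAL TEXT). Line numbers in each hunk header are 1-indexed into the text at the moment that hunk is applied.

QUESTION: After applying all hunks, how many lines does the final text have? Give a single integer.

Answer: 14

Derivation:
Hunk 1: at line 2 remove [kcn] add [tbcj,osyg] -> 15 lines: nucwd fvtd tbcj osyg hwsso tis rgyhg nlv fekda sjli ffh iua jaya fcy bnsaf
Hunk 2: at line 5 remove [tis] add [pdm,wfibw] -> 16 lines: nucwd fvtd tbcj osyg hwsso pdm wfibw rgyhg nlv fekda sjli ffh iua jaya fcy bnsaf
Hunk 3: at line 1 remove [fvtd,tbcj] add [fik,gbsi] -> 16 lines: nucwd fik gbsi osyg hwsso pdm wfibw rgyhg nlv fekda sjli ffh iua jaya fcy bnsaf
Hunk 4: at line 2 remove [osyg,hwsso,pdm] add [cbf,ftt,kdbs] -> 16 lines: nucwd fik gbsi cbf ftt kdbs wfibw rgyhg nlv fekda sjli ffh iua jaya fcy bnsaf
Hunk 5: at line 1 remove [fik,gbsi,cbf] add [hmnyy] -> 14 lines: nucwd hmnyy ftt kdbs wfibw rgyhg nlv fekda sjli ffh iua jaya fcy bnsaf
Final line count: 14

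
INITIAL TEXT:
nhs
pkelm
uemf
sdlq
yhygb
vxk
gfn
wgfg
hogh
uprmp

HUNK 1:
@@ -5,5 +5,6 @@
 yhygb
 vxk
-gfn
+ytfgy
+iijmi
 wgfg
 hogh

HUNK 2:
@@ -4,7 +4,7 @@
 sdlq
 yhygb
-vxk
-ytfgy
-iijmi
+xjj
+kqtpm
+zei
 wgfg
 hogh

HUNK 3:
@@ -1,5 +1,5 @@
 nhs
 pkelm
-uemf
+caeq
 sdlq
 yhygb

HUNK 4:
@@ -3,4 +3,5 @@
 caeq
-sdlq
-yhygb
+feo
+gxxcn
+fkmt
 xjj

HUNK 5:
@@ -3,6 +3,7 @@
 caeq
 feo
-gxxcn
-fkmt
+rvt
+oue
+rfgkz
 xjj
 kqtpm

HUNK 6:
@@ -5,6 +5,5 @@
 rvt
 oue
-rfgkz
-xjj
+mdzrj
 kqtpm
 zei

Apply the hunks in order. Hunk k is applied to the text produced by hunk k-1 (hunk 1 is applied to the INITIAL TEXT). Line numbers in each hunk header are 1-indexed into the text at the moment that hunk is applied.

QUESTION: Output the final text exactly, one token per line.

Answer: nhs
pkelm
caeq
feo
rvt
oue
mdzrj
kqtpm
zei
wgfg
hogh
uprmp

Derivation:
Hunk 1: at line 5 remove [gfn] add [ytfgy,iijmi] -> 11 lines: nhs pkelm uemf sdlq yhygb vxk ytfgy iijmi wgfg hogh uprmp
Hunk 2: at line 4 remove [vxk,ytfgy,iijmi] add [xjj,kqtpm,zei] -> 11 lines: nhs pkelm uemf sdlq yhygb xjj kqtpm zei wgfg hogh uprmp
Hunk 3: at line 1 remove [uemf] add [caeq] -> 11 lines: nhs pkelm caeq sdlq yhygb xjj kqtpm zei wgfg hogh uprmp
Hunk 4: at line 3 remove [sdlq,yhygb] add [feo,gxxcn,fkmt] -> 12 lines: nhs pkelm caeq feo gxxcn fkmt xjj kqtpm zei wgfg hogh uprmp
Hunk 5: at line 3 remove [gxxcn,fkmt] add [rvt,oue,rfgkz] -> 13 lines: nhs pkelm caeq feo rvt oue rfgkz xjj kqtpm zei wgfg hogh uprmp
Hunk 6: at line 5 remove [rfgkz,xjj] add [mdzrj] -> 12 lines: nhs pkelm caeq feo rvt oue mdzrj kqtpm zei wgfg hogh uprmp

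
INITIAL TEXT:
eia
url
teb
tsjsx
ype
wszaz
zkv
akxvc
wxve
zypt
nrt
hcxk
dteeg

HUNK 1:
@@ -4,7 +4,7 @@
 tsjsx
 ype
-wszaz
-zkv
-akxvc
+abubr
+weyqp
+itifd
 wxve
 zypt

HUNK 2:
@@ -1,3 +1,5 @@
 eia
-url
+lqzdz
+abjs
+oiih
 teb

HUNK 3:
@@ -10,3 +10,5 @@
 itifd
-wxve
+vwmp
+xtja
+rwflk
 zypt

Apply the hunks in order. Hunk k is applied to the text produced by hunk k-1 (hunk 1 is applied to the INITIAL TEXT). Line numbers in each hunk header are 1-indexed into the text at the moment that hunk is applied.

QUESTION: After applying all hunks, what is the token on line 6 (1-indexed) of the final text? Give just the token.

Answer: tsjsx

Derivation:
Hunk 1: at line 4 remove [wszaz,zkv,akxvc] add [abubr,weyqp,itifd] -> 13 lines: eia url teb tsjsx ype abubr weyqp itifd wxve zypt nrt hcxk dteeg
Hunk 2: at line 1 remove [url] add [lqzdz,abjs,oiih] -> 15 lines: eia lqzdz abjs oiih teb tsjsx ype abubr weyqp itifd wxve zypt nrt hcxk dteeg
Hunk 3: at line 10 remove [wxve] add [vwmp,xtja,rwflk] -> 17 lines: eia lqzdz abjs oiih teb tsjsx ype abubr weyqp itifd vwmp xtja rwflk zypt nrt hcxk dteeg
Final line 6: tsjsx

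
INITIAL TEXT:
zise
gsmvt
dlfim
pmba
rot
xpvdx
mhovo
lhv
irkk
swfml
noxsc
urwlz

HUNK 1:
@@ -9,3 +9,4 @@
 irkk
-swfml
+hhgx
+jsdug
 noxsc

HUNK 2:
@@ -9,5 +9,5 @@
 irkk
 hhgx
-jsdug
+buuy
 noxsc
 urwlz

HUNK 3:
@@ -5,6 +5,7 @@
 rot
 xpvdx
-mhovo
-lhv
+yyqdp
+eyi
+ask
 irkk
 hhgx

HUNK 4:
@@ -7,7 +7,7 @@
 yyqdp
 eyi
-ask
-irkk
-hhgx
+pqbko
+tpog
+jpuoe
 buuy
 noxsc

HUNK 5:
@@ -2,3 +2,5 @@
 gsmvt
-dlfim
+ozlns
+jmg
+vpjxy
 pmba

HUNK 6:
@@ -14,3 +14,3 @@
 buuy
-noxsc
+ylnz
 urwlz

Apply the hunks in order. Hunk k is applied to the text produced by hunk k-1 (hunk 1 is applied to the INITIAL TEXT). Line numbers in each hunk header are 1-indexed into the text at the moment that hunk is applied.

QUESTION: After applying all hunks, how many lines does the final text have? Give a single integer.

Hunk 1: at line 9 remove [swfml] add [hhgx,jsdug] -> 13 lines: zise gsmvt dlfim pmba rot xpvdx mhovo lhv irkk hhgx jsdug noxsc urwlz
Hunk 2: at line 9 remove [jsdug] add [buuy] -> 13 lines: zise gsmvt dlfim pmba rot xpvdx mhovo lhv irkk hhgx buuy noxsc urwlz
Hunk 3: at line 5 remove [mhovo,lhv] add [yyqdp,eyi,ask] -> 14 lines: zise gsmvt dlfim pmba rot xpvdx yyqdp eyi ask irkk hhgx buuy noxsc urwlz
Hunk 4: at line 7 remove [ask,irkk,hhgx] add [pqbko,tpog,jpuoe] -> 14 lines: zise gsmvt dlfim pmba rot xpvdx yyqdp eyi pqbko tpog jpuoe buuy noxsc urwlz
Hunk 5: at line 2 remove [dlfim] add [ozlns,jmg,vpjxy] -> 16 lines: zise gsmvt ozlns jmg vpjxy pmba rot xpvdx yyqdp eyi pqbko tpog jpuoe buuy noxsc urwlz
Hunk 6: at line 14 remove [noxsc] add [ylnz] -> 16 lines: zise gsmvt ozlns jmg vpjxy pmba rot xpvdx yyqdp eyi pqbko tpog jpuoe buuy ylnz urwlz
Final line count: 16

Answer: 16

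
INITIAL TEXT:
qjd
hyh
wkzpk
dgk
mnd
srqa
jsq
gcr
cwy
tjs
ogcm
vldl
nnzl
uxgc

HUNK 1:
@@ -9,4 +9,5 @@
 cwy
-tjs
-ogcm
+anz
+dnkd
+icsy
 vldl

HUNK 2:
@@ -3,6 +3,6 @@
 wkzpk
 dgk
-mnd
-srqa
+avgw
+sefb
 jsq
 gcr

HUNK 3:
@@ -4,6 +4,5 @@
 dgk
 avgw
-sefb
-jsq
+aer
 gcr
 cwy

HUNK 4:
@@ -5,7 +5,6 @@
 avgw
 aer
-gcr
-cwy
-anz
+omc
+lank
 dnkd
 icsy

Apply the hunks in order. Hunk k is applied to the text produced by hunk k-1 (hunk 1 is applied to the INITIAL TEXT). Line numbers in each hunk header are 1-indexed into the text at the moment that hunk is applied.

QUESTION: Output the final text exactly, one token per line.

Hunk 1: at line 9 remove [tjs,ogcm] add [anz,dnkd,icsy] -> 15 lines: qjd hyh wkzpk dgk mnd srqa jsq gcr cwy anz dnkd icsy vldl nnzl uxgc
Hunk 2: at line 3 remove [mnd,srqa] add [avgw,sefb] -> 15 lines: qjd hyh wkzpk dgk avgw sefb jsq gcr cwy anz dnkd icsy vldl nnzl uxgc
Hunk 3: at line 4 remove [sefb,jsq] add [aer] -> 14 lines: qjd hyh wkzpk dgk avgw aer gcr cwy anz dnkd icsy vldl nnzl uxgc
Hunk 4: at line 5 remove [gcr,cwy,anz] add [omc,lank] -> 13 lines: qjd hyh wkzpk dgk avgw aer omc lank dnkd icsy vldl nnzl uxgc

Answer: qjd
hyh
wkzpk
dgk
avgw
aer
omc
lank
dnkd
icsy
vldl
nnzl
uxgc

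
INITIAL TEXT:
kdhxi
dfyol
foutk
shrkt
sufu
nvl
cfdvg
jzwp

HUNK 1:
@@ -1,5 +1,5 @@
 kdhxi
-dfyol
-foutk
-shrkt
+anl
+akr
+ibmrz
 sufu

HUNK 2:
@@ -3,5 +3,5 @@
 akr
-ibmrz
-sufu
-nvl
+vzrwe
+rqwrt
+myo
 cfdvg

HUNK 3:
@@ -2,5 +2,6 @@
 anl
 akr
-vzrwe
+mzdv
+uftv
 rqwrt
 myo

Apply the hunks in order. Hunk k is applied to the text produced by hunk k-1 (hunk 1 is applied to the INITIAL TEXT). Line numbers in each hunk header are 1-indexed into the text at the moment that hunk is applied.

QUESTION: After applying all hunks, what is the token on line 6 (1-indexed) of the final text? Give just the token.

Hunk 1: at line 1 remove [dfyol,foutk,shrkt] add [anl,akr,ibmrz] -> 8 lines: kdhxi anl akr ibmrz sufu nvl cfdvg jzwp
Hunk 2: at line 3 remove [ibmrz,sufu,nvl] add [vzrwe,rqwrt,myo] -> 8 lines: kdhxi anl akr vzrwe rqwrt myo cfdvg jzwp
Hunk 3: at line 2 remove [vzrwe] add [mzdv,uftv] -> 9 lines: kdhxi anl akr mzdv uftv rqwrt myo cfdvg jzwp
Final line 6: rqwrt

Answer: rqwrt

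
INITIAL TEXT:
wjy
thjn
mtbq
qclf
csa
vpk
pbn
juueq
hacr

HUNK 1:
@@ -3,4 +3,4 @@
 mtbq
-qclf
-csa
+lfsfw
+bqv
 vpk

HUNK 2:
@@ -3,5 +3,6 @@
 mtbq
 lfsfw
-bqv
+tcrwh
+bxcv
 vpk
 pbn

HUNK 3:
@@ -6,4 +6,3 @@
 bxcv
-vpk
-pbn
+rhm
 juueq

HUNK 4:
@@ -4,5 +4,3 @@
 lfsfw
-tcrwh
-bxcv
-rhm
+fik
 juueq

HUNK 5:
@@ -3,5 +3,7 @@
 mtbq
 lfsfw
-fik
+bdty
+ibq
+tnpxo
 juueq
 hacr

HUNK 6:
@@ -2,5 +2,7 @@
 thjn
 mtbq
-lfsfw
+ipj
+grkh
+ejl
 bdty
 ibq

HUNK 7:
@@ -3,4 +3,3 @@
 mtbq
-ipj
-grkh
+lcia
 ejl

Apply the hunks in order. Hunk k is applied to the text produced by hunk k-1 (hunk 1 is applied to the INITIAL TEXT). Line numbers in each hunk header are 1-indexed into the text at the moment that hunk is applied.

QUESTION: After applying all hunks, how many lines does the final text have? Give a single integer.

Answer: 10

Derivation:
Hunk 1: at line 3 remove [qclf,csa] add [lfsfw,bqv] -> 9 lines: wjy thjn mtbq lfsfw bqv vpk pbn juueq hacr
Hunk 2: at line 3 remove [bqv] add [tcrwh,bxcv] -> 10 lines: wjy thjn mtbq lfsfw tcrwh bxcv vpk pbn juueq hacr
Hunk 3: at line 6 remove [vpk,pbn] add [rhm] -> 9 lines: wjy thjn mtbq lfsfw tcrwh bxcv rhm juueq hacr
Hunk 4: at line 4 remove [tcrwh,bxcv,rhm] add [fik] -> 7 lines: wjy thjn mtbq lfsfw fik juueq hacr
Hunk 5: at line 3 remove [fik] add [bdty,ibq,tnpxo] -> 9 lines: wjy thjn mtbq lfsfw bdty ibq tnpxo juueq hacr
Hunk 6: at line 2 remove [lfsfw] add [ipj,grkh,ejl] -> 11 lines: wjy thjn mtbq ipj grkh ejl bdty ibq tnpxo juueq hacr
Hunk 7: at line 3 remove [ipj,grkh] add [lcia] -> 10 lines: wjy thjn mtbq lcia ejl bdty ibq tnpxo juueq hacr
Final line count: 10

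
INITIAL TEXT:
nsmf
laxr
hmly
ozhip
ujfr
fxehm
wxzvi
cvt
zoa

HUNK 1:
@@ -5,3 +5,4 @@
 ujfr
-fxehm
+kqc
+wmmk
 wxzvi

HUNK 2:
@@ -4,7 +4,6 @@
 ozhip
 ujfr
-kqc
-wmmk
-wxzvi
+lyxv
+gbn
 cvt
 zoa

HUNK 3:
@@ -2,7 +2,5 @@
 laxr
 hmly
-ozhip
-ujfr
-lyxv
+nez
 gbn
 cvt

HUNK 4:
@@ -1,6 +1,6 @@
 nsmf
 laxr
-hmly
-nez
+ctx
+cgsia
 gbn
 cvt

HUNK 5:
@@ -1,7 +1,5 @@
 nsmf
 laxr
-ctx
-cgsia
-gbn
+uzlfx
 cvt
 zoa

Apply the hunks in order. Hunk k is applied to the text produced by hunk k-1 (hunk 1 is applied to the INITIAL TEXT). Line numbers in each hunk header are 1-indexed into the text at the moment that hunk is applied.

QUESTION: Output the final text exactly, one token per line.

Hunk 1: at line 5 remove [fxehm] add [kqc,wmmk] -> 10 lines: nsmf laxr hmly ozhip ujfr kqc wmmk wxzvi cvt zoa
Hunk 2: at line 4 remove [kqc,wmmk,wxzvi] add [lyxv,gbn] -> 9 lines: nsmf laxr hmly ozhip ujfr lyxv gbn cvt zoa
Hunk 3: at line 2 remove [ozhip,ujfr,lyxv] add [nez] -> 7 lines: nsmf laxr hmly nez gbn cvt zoa
Hunk 4: at line 1 remove [hmly,nez] add [ctx,cgsia] -> 7 lines: nsmf laxr ctx cgsia gbn cvt zoa
Hunk 5: at line 1 remove [ctx,cgsia,gbn] add [uzlfx] -> 5 lines: nsmf laxr uzlfx cvt zoa

Answer: nsmf
laxr
uzlfx
cvt
zoa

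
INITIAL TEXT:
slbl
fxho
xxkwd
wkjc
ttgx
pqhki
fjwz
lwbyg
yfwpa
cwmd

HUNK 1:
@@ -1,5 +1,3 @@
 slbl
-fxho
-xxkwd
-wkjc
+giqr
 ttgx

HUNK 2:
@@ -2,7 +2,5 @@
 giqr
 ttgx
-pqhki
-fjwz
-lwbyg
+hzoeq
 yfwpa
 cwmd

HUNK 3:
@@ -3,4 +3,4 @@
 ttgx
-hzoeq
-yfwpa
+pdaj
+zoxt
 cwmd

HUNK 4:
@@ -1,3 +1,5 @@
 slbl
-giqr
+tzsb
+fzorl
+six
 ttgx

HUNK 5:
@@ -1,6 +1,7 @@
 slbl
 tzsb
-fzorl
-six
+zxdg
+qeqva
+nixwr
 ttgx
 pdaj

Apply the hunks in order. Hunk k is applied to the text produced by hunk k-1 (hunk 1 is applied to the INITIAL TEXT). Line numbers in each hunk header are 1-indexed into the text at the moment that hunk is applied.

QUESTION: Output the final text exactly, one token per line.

Answer: slbl
tzsb
zxdg
qeqva
nixwr
ttgx
pdaj
zoxt
cwmd

Derivation:
Hunk 1: at line 1 remove [fxho,xxkwd,wkjc] add [giqr] -> 8 lines: slbl giqr ttgx pqhki fjwz lwbyg yfwpa cwmd
Hunk 2: at line 2 remove [pqhki,fjwz,lwbyg] add [hzoeq] -> 6 lines: slbl giqr ttgx hzoeq yfwpa cwmd
Hunk 3: at line 3 remove [hzoeq,yfwpa] add [pdaj,zoxt] -> 6 lines: slbl giqr ttgx pdaj zoxt cwmd
Hunk 4: at line 1 remove [giqr] add [tzsb,fzorl,six] -> 8 lines: slbl tzsb fzorl six ttgx pdaj zoxt cwmd
Hunk 5: at line 1 remove [fzorl,six] add [zxdg,qeqva,nixwr] -> 9 lines: slbl tzsb zxdg qeqva nixwr ttgx pdaj zoxt cwmd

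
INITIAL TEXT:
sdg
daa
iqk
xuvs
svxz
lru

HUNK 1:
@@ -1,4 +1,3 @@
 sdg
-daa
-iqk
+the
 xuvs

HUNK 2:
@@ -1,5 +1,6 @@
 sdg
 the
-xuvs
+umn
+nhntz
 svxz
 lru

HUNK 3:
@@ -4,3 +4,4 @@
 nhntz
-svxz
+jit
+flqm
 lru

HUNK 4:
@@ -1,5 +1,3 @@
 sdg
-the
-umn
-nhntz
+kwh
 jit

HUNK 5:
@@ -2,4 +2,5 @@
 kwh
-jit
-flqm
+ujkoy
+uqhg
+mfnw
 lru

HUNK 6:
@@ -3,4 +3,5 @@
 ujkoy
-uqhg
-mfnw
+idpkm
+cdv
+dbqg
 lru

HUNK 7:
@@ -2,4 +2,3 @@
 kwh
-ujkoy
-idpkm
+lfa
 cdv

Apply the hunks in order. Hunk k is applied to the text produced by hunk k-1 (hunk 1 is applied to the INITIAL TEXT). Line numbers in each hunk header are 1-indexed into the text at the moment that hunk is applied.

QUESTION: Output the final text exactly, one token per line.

Hunk 1: at line 1 remove [daa,iqk] add [the] -> 5 lines: sdg the xuvs svxz lru
Hunk 2: at line 1 remove [xuvs] add [umn,nhntz] -> 6 lines: sdg the umn nhntz svxz lru
Hunk 3: at line 4 remove [svxz] add [jit,flqm] -> 7 lines: sdg the umn nhntz jit flqm lru
Hunk 4: at line 1 remove [the,umn,nhntz] add [kwh] -> 5 lines: sdg kwh jit flqm lru
Hunk 5: at line 2 remove [jit,flqm] add [ujkoy,uqhg,mfnw] -> 6 lines: sdg kwh ujkoy uqhg mfnw lru
Hunk 6: at line 3 remove [uqhg,mfnw] add [idpkm,cdv,dbqg] -> 7 lines: sdg kwh ujkoy idpkm cdv dbqg lru
Hunk 7: at line 2 remove [ujkoy,idpkm] add [lfa] -> 6 lines: sdg kwh lfa cdv dbqg lru

Answer: sdg
kwh
lfa
cdv
dbqg
lru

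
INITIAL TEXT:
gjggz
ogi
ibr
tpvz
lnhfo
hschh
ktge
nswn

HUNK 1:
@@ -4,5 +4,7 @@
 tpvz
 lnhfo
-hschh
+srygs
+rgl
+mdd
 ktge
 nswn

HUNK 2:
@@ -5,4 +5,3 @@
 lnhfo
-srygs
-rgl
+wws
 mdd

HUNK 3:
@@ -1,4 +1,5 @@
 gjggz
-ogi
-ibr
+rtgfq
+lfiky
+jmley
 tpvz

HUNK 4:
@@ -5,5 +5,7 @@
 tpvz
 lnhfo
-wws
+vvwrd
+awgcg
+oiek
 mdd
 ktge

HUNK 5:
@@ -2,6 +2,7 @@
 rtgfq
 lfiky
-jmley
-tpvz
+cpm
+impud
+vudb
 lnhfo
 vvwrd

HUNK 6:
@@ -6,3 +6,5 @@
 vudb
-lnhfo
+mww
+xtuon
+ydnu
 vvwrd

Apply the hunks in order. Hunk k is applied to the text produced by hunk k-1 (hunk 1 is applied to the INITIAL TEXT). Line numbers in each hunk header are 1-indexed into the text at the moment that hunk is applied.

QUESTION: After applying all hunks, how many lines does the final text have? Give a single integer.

Hunk 1: at line 4 remove [hschh] add [srygs,rgl,mdd] -> 10 lines: gjggz ogi ibr tpvz lnhfo srygs rgl mdd ktge nswn
Hunk 2: at line 5 remove [srygs,rgl] add [wws] -> 9 lines: gjggz ogi ibr tpvz lnhfo wws mdd ktge nswn
Hunk 3: at line 1 remove [ogi,ibr] add [rtgfq,lfiky,jmley] -> 10 lines: gjggz rtgfq lfiky jmley tpvz lnhfo wws mdd ktge nswn
Hunk 4: at line 5 remove [wws] add [vvwrd,awgcg,oiek] -> 12 lines: gjggz rtgfq lfiky jmley tpvz lnhfo vvwrd awgcg oiek mdd ktge nswn
Hunk 5: at line 2 remove [jmley,tpvz] add [cpm,impud,vudb] -> 13 lines: gjggz rtgfq lfiky cpm impud vudb lnhfo vvwrd awgcg oiek mdd ktge nswn
Hunk 6: at line 6 remove [lnhfo] add [mww,xtuon,ydnu] -> 15 lines: gjggz rtgfq lfiky cpm impud vudb mww xtuon ydnu vvwrd awgcg oiek mdd ktge nswn
Final line count: 15

Answer: 15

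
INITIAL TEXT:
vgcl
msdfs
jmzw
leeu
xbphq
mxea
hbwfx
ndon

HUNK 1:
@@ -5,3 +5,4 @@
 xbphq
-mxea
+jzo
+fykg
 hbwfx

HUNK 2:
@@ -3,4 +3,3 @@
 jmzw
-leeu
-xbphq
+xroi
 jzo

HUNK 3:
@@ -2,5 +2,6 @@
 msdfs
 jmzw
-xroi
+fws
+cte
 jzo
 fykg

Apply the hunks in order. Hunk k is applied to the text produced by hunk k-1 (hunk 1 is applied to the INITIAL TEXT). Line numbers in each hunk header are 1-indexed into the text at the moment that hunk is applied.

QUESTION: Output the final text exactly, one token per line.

Hunk 1: at line 5 remove [mxea] add [jzo,fykg] -> 9 lines: vgcl msdfs jmzw leeu xbphq jzo fykg hbwfx ndon
Hunk 2: at line 3 remove [leeu,xbphq] add [xroi] -> 8 lines: vgcl msdfs jmzw xroi jzo fykg hbwfx ndon
Hunk 3: at line 2 remove [xroi] add [fws,cte] -> 9 lines: vgcl msdfs jmzw fws cte jzo fykg hbwfx ndon

Answer: vgcl
msdfs
jmzw
fws
cte
jzo
fykg
hbwfx
ndon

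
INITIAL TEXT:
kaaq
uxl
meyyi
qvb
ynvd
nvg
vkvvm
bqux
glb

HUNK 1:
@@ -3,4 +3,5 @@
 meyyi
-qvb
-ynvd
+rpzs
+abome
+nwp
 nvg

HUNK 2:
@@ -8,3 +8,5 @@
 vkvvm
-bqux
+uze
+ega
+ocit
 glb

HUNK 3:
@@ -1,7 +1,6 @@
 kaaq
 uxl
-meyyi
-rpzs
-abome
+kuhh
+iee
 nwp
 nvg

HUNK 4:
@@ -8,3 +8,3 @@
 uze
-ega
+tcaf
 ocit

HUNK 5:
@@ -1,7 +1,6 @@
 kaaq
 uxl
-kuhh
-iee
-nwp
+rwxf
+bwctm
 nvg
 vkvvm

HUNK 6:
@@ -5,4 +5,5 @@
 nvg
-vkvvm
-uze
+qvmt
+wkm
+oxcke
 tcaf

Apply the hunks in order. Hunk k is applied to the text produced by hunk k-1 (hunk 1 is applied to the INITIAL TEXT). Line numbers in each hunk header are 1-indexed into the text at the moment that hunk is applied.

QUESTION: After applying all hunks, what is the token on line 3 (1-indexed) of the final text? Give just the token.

Answer: rwxf

Derivation:
Hunk 1: at line 3 remove [qvb,ynvd] add [rpzs,abome,nwp] -> 10 lines: kaaq uxl meyyi rpzs abome nwp nvg vkvvm bqux glb
Hunk 2: at line 8 remove [bqux] add [uze,ega,ocit] -> 12 lines: kaaq uxl meyyi rpzs abome nwp nvg vkvvm uze ega ocit glb
Hunk 3: at line 1 remove [meyyi,rpzs,abome] add [kuhh,iee] -> 11 lines: kaaq uxl kuhh iee nwp nvg vkvvm uze ega ocit glb
Hunk 4: at line 8 remove [ega] add [tcaf] -> 11 lines: kaaq uxl kuhh iee nwp nvg vkvvm uze tcaf ocit glb
Hunk 5: at line 1 remove [kuhh,iee,nwp] add [rwxf,bwctm] -> 10 lines: kaaq uxl rwxf bwctm nvg vkvvm uze tcaf ocit glb
Hunk 6: at line 5 remove [vkvvm,uze] add [qvmt,wkm,oxcke] -> 11 lines: kaaq uxl rwxf bwctm nvg qvmt wkm oxcke tcaf ocit glb
Final line 3: rwxf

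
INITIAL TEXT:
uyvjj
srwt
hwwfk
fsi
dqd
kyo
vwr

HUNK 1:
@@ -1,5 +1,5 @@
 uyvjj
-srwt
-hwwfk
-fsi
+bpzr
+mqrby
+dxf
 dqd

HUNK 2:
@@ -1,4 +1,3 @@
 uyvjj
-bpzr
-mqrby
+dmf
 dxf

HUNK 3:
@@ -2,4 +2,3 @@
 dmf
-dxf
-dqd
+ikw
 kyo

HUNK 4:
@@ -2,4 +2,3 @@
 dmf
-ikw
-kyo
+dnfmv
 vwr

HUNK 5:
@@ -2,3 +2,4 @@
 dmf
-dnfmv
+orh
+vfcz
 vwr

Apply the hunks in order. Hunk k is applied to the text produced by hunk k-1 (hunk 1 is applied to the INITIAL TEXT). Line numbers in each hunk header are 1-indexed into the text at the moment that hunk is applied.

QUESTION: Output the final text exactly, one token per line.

Answer: uyvjj
dmf
orh
vfcz
vwr

Derivation:
Hunk 1: at line 1 remove [srwt,hwwfk,fsi] add [bpzr,mqrby,dxf] -> 7 lines: uyvjj bpzr mqrby dxf dqd kyo vwr
Hunk 2: at line 1 remove [bpzr,mqrby] add [dmf] -> 6 lines: uyvjj dmf dxf dqd kyo vwr
Hunk 3: at line 2 remove [dxf,dqd] add [ikw] -> 5 lines: uyvjj dmf ikw kyo vwr
Hunk 4: at line 2 remove [ikw,kyo] add [dnfmv] -> 4 lines: uyvjj dmf dnfmv vwr
Hunk 5: at line 2 remove [dnfmv] add [orh,vfcz] -> 5 lines: uyvjj dmf orh vfcz vwr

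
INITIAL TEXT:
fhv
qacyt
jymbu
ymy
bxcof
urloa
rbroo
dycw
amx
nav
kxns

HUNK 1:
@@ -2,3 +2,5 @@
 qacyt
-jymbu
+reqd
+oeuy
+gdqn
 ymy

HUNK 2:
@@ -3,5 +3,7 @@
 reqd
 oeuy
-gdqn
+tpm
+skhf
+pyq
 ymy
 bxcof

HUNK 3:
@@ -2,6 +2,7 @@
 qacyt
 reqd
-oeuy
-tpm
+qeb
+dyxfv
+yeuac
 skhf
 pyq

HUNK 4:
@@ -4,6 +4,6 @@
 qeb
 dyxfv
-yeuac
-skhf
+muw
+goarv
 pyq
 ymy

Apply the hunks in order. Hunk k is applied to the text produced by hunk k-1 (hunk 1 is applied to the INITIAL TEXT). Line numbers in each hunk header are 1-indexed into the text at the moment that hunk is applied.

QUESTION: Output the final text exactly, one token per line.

Hunk 1: at line 2 remove [jymbu] add [reqd,oeuy,gdqn] -> 13 lines: fhv qacyt reqd oeuy gdqn ymy bxcof urloa rbroo dycw amx nav kxns
Hunk 2: at line 3 remove [gdqn] add [tpm,skhf,pyq] -> 15 lines: fhv qacyt reqd oeuy tpm skhf pyq ymy bxcof urloa rbroo dycw amx nav kxns
Hunk 3: at line 2 remove [oeuy,tpm] add [qeb,dyxfv,yeuac] -> 16 lines: fhv qacyt reqd qeb dyxfv yeuac skhf pyq ymy bxcof urloa rbroo dycw amx nav kxns
Hunk 4: at line 4 remove [yeuac,skhf] add [muw,goarv] -> 16 lines: fhv qacyt reqd qeb dyxfv muw goarv pyq ymy bxcof urloa rbroo dycw amx nav kxns

Answer: fhv
qacyt
reqd
qeb
dyxfv
muw
goarv
pyq
ymy
bxcof
urloa
rbroo
dycw
amx
nav
kxns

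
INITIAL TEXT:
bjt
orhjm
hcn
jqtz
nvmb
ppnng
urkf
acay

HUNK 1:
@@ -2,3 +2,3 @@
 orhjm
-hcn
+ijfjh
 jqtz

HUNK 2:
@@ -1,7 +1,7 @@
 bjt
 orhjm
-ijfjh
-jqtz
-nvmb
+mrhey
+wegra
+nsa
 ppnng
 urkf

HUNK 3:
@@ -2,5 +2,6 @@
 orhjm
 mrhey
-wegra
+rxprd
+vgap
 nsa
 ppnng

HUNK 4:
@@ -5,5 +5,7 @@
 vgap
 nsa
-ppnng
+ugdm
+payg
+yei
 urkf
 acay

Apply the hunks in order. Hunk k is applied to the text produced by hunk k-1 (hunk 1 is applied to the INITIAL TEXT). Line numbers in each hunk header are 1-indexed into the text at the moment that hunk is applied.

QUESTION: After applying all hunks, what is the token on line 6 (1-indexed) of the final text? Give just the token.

Answer: nsa

Derivation:
Hunk 1: at line 2 remove [hcn] add [ijfjh] -> 8 lines: bjt orhjm ijfjh jqtz nvmb ppnng urkf acay
Hunk 2: at line 1 remove [ijfjh,jqtz,nvmb] add [mrhey,wegra,nsa] -> 8 lines: bjt orhjm mrhey wegra nsa ppnng urkf acay
Hunk 3: at line 2 remove [wegra] add [rxprd,vgap] -> 9 lines: bjt orhjm mrhey rxprd vgap nsa ppnng urkf acay
Hunk 4: at line 5 remove [ppnng] add [ugdm,payg,yei] -> 11 lines: bjt orhjm mrhey rxprd vgap nsa ugdm payg yei urkf acay
Final line 6: nsa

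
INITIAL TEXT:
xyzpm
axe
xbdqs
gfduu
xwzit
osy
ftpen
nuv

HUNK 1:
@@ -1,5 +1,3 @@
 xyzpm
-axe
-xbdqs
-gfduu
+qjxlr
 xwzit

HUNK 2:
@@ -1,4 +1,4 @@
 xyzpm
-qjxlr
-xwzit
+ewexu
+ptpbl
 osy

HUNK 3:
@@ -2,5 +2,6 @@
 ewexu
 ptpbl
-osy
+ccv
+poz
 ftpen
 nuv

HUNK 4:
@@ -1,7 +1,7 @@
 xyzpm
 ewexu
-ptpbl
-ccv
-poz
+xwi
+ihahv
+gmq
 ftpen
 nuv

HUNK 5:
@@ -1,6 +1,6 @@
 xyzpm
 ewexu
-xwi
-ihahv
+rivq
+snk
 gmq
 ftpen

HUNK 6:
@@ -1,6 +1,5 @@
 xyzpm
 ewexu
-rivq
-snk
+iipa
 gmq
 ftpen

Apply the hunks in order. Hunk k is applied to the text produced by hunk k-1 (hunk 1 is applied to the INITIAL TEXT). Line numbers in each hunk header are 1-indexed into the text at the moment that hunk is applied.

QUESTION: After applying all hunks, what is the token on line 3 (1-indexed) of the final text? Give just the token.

Hunk 1: at line 1 remove [axe,xbdqs,gfduu] add [qjxlr] -> 6 lines: xyzpm qjxlr xwzit osy ftpen nuv
Hunk 2: at line 1 remove [qjxlr,xwzit] add [ewexu,ptpbl] -> 6 lines: xyzpm ewexu ptpbl osy ftpen nuv
Hunk 3: at line 2 remove [osy] add [ccv,poz] -> 7 lines: xyzpm ewexu ptpbl ccv poz ftpen nuv
Hunk 4: at line 1 remove [ptpbl,ccv,poz] add [xwi,ihahv,gmq] -> 7 lines: xyzpm ewexu xwi ihahv gmq ftpen nuv
Hunk 5: at line 1 remove [xwi,ihahv] add [rivq,snk] -> 7 lines: xyzpm ewexu rivq snk gmq ftpen nuv
Hunk 6: at line 1 remove [rivq,snk] add [iipa] -> 6 lines: xyzpm ewexu iipa gmq ftpen nuv
Final line 3: iipa

Answer: iipa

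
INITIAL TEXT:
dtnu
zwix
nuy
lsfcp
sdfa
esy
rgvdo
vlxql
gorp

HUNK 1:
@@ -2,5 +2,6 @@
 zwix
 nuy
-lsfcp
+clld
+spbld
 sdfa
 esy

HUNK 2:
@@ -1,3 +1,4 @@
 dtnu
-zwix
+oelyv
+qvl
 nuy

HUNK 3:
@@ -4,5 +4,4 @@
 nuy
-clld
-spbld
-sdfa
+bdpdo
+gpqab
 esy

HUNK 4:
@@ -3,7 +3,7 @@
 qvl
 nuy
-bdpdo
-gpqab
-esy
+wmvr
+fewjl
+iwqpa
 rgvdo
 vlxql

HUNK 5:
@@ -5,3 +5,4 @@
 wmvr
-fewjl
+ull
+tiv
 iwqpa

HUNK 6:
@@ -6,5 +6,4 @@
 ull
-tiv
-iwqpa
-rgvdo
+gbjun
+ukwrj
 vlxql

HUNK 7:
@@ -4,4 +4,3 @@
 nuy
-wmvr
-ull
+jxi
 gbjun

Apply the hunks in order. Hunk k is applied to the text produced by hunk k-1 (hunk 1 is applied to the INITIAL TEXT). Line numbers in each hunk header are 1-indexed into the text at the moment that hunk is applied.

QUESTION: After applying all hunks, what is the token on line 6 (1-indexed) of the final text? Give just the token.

Answer: gbjun

Derivation:
Hunk 1: at line 2 remove [lsfcp] add [clld,spbld] -> 10 lines: dtnu zwix nuy clld spbld sdfa esy rgvdo vlxql gorp
Hunk 2: at line 1 remove [zwix] add [oelyv,qvl] -> 11 lines: dtnu oelyv qvl nuy clld spbld sdfa esy rgvdo vlxql gorp
Hunk 3: at line 4 remove [clld,spbld,sdfa] add [bdpdo,gpqab] -> 10 lines: dtnu oelyv qvl nuy bdpdo gpqab esy rgvdo vlxql gorp
Hunk 4: at line 3 remove [bdpdo,gpqab,esy] add [wmvr,fewjl,iwqpa] -> 10 lines: dtnu oelyv qvl nuy wmvr fewjl iwqpa rgvdo vlxql gorp
Hunk 5: at line 5 remove [fewjl] add [ull,tiv] -> 11 lines: dtnu oelyv qvl nuy wmvr ull tiv iwqpa rgvdo vlxql gorp
Hunk 6: at line 6 remove [tiv,iwqpa,rgvdo] add [gbjun,ukwrj] -> 10 lines: dtnu oelyv qvl nuy wmvr ull gbjun ukwrj vlxql gorp
Hunk 7: at line 4 remove [wmvr,ull] add [jxi] -> 9 lines: dtnu oelyv qvl nuy jxi gbjun ukwrj vlxql gorp
Final line 6: gbjun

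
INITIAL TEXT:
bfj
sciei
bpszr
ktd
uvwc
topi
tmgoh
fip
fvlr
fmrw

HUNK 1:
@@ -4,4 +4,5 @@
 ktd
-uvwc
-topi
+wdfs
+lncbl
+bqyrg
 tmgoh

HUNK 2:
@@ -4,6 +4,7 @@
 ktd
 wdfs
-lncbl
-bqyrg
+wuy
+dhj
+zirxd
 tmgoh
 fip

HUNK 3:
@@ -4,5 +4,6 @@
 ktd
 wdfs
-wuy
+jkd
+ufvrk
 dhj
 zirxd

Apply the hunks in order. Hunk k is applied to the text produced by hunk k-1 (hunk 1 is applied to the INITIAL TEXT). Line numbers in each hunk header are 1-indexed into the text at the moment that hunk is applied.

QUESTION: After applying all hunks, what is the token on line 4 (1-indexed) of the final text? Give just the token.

Answer: ktd

Derivation:
Hunk 1: at line 4 remove [uvwc,topi] add [wdfs,lncbl,bqyrg] -> 11 lines: bfj sciei bpszr ktd wdfs lncbl bqyrg tmgoh fip fvlr fmrw
Hunk 2: at line 4 remove [lncbl,bqyrg] add [wuy,dhj,zirxd] -> 12 lines: bfj sciei bpszr ktd wdfs wuy dhj zirxd tmgoh fip fvlr fmrw
Hunk 3: at line 4 remove [wuy] add [jkd,ufvrk] -> 13 lines: bfj sciei bpszr ktd wdfs jkd ufvrk dhj zirxd tmgoh fip fvlr fmrw
Final line 4: ktd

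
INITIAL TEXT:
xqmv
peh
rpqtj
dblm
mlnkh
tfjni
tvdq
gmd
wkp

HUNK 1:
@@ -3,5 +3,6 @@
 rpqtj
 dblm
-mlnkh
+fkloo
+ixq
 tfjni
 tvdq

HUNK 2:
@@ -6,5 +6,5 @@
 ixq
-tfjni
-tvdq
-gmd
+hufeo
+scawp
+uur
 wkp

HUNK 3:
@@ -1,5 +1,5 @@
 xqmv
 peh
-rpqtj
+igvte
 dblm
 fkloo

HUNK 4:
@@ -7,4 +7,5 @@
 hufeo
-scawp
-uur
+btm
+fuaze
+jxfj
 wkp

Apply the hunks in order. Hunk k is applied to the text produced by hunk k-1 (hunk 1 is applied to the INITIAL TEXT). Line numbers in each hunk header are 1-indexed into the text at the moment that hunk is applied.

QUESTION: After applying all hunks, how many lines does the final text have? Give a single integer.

Answer: 11

Derivation:
Hunk 1: at line 3 remove [mlnkh] add [fkloo,ixq] -> 10 lines: xqmv peh rpqtj dblm fkloo ixq tfjni tvdq gmd wkp
Hunk 2: at line 6 remove [tfjni,tvdq,gmd] add [hufeo,scawp,uur] -> 10 lines: xqmv peh rpqtj dblm fkloo ixq hufeo scawp uur wkp
Hunk 3: at line 1 remove [rpqtj] add [igvte] -> 10 lines: xqmv peh igvte dblm fkloo ixq hufeo scawp uur wkp
Hunk 4: at line 7 remove [scawp,uur] add [btm,fuaze,jxfj] -> 11 lines: xqmv peh igvte dblm fkloo ixq hufeo btm fuaze jxfj wkp
Final line count: 11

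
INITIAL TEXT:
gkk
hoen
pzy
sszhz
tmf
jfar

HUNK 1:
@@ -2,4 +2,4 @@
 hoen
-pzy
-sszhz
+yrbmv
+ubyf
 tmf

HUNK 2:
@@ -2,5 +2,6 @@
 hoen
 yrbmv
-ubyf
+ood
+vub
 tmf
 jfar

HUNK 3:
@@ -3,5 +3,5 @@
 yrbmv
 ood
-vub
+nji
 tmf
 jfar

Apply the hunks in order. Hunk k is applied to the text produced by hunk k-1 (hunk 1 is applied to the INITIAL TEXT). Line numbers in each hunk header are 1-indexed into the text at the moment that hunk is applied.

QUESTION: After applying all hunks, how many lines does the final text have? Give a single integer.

Answer: 7

Derivation:
Hunk 1: at line 2 remove [pzy,sszhz] add [yrbmv,ubyf] -> 6 lines: gkk hoen yrbmv ubyf tmf jfar
Hunk 2: at line 2 remove [ubyf] add [ood,vub] -> 7 lines: gkk hoen yrbmv ood vub tmf jfar
Hunk 3: at line 3 remove [vub] add [nji] -> 7 lines: gkk hoen yrbmv ood nji tmf jfar
Final line count: 7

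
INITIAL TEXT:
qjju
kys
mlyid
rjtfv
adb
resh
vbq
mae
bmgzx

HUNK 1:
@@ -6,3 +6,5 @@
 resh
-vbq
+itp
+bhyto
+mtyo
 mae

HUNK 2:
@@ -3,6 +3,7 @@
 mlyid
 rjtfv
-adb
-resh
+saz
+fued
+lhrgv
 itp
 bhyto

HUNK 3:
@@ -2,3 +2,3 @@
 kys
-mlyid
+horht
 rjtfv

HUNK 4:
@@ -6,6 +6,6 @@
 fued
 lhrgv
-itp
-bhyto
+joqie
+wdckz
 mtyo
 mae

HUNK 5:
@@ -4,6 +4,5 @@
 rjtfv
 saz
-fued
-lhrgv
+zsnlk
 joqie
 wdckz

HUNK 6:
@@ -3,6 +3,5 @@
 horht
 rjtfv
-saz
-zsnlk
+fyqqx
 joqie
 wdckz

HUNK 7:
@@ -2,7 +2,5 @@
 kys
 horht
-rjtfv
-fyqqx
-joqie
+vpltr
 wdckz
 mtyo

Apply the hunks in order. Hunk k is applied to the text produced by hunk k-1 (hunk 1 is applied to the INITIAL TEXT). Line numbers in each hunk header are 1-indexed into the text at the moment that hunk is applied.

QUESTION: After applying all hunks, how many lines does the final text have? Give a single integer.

Answer: 8

Derivation:
Hunk 1: at line 6 remove [vbq] add [itp,bhyto,mtyo] -> 11 lines: qjju kys mlyid rjtfv adb resh itp bhyto mtyo mae bmgzx
Hunk 2: at line 3 remove [adb,resh] add [saz,fued,lhrgv] -> 12 lines: qjju kys mlyid rjtfv saz fued lhrgv itp bhyto mtyo mae bmgzx
Hunk 3: at line 2 remove [mlyid] add [horht] -> 12 lines: qjju kys horht rjtfv saz fued lhrgv itp bhyto mtyo mae bmgzx
Hunk 4: at line 6 remove [itp,bhyto] add [joqie,wdckz] -> 12 lines: qjju kys horht rjtfv saz fued lhrgv joqie wdckz mtyo mae bmgzx
Hunk 5: at line 4 remove [fued,lhrgv] add [zsnlk] -> 11 lines: qjju kys horht rjtfv saz zsnlk joqie wdckz mtyo mae bmgzx
Hunk 6: at line 3 remove [saz,zsnlk] add [fyqqx] -> 10 lines: qjju kys horht rjtfv fyqqx joqie wdckz mtyo mae bmgzx
Hunk 7: at line 2 remove [rjtfv,fyqqx,joqie] add [vpltr] -> 8 lines: qjju kys horht vpltr wdckz mtyo mae bmgzx
Final line count: 8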